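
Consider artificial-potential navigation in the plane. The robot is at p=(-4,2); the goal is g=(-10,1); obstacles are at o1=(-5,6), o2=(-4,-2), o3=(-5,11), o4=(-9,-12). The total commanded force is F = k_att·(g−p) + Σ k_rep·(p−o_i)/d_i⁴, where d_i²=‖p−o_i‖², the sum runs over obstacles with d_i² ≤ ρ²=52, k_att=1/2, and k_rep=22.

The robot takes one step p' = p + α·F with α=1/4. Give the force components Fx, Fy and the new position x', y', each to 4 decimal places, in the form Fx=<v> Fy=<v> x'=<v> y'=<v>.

F_att = 1/2·(g−p) = 1/2·(-6,-1) = (-3.0000,-0.5000)
o1: d²=17 ≤ ρ²=52; F_rep = 22·(1,-4)/17² = (0.0761,-0.3045)
o2: d²=16 ≤ ρ²=52; F_rep = 22·(0,4)/16² = (0.0000,0.3438)
o3: d²=82 > ρ²=52 → inactive
o4: d²=221 > ρ²=52 → inactive
F = F_att + ΣF_rep = (-2.9239,-0.4607)
p' = p + 1/4·F = (-4.7310,1.8848)

Fx=-2.9239 Fy=-0.4607 x'=-4.7310 y'=1.8848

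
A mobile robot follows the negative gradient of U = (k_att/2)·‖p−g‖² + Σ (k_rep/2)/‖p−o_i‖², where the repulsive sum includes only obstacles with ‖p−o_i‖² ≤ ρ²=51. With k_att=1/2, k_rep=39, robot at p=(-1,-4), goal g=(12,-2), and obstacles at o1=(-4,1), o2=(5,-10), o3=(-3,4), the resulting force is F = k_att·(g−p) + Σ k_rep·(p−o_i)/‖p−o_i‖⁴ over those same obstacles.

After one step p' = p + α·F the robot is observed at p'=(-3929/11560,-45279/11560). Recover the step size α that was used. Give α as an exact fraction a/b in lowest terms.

α = 1/10

F_att = 1/2·(g−p) = 1/2·(13,2) = (6.5000,1.0000)
o1: d²=34 ≤ ρ²=51; F_rep = 39·(3,-5)/34² = (0.1012,-0.1687)
o2: d²=72 > ρ²=51 → inactive
o3: d²=68 > ρ²=51 → inactive
F = F_att + ΣF_rep = (6.6012,0.8313)
Δp = p'−p = (0.6601,0.0831); α = Δx/Fx = (7631/11560) / (7631/1156) = 1/10
check: Δy/Fy = (961/11560) / (961/1156) = 1/10 ✓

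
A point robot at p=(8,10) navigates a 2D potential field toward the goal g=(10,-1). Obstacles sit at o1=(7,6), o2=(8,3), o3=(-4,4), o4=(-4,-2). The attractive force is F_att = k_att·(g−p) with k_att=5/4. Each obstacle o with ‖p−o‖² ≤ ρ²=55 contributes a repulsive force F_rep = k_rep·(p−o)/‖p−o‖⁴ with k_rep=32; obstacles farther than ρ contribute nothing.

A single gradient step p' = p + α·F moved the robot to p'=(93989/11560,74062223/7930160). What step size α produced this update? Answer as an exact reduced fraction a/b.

α = 1/20

F_att = 5/4·(g−p) = 5/4·(2,-11) = (2.5000,-13.7500)
o1: d²=17 ≤ ρ²=55; F_rep = 32·(1,4)/17² = (0.1107,0.4429)
o2: d²=49 ≤ ρ²=55; F_rep = 32·(0,7)/49² = (0.0000,0.0933)
o3: d²=180 > ρ²=55 → inactive
o4: d²=288 > ρ²=55 → inactive
F = F_att + ΣF_rep = (2.6107,-13.2138)
Δp = p'−p = (0.1305,-0.6607); α = Δx/Fx = (1509/11560) / (1509/578) = 1/20
check: Δy/Fy = (-5239377/7930160) / (-5239377/396508) = 1/20 ✓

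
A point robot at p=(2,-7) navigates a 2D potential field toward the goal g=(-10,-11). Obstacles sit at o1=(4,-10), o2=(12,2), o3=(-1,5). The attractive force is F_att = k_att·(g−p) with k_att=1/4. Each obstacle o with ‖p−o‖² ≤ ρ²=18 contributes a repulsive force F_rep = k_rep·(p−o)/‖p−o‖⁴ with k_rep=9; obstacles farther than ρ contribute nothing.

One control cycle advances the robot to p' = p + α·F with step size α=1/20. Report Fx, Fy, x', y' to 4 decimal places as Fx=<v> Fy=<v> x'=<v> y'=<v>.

F_att = 1/4·(g−p) = 1/4·(-12,-4) = (-3.0000,-1.0000)
o1: d²=13 ≤ ρ²=18; F_rep = 9·(-2,3)/13² = (-0.1065,0.1598)
o2: d²=181 > ρ²=18 → inactive
o3: d²=153 > ρ²=18 → inactive
F = F_att + ΣF_rep = (-3.1065,-0.8402)
p' = p + 1/20·F = (1.8447,-7.0420)

Fx=-3.1065 Fy=-0.8402 x'=1.8447 y'=-7.0420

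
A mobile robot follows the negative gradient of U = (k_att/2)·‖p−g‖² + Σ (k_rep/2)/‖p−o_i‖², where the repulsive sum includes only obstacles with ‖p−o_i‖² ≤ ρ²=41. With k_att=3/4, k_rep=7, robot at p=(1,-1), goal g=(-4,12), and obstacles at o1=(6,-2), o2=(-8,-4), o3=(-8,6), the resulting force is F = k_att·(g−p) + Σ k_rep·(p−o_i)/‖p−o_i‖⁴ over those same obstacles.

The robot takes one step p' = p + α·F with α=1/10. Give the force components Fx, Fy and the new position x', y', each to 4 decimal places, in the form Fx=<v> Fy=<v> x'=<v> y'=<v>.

Fx=-3.8018 Fy=9.7604 x'=0.6198 y'=-0.0240

F_att = 3/4·(g−p) = 3/4·(-5,13) = (-3.7500,9.7500)
o1: d²=26 ≤ ρ²=41; F_rep = 7·(-5,1)/26² = (-0.0518,0.0104)
o2: d²=90 > ρ²=41 → inactive
o3: d²=130 > ρ²=41 → inactive
F = F_att + ΣF_rep = (-3.8018,9.7604)
p' = p + 1/10·F = (0.6198,-0.0240)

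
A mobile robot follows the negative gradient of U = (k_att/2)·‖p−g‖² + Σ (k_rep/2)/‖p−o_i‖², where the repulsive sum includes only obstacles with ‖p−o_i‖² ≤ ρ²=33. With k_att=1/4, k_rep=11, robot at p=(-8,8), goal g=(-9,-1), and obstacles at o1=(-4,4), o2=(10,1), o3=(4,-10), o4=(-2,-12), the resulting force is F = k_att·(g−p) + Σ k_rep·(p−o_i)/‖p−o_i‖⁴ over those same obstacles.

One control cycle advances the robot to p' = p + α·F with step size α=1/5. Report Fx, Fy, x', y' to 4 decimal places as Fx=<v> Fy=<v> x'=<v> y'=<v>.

Fx=-0.2930 Fy=-2.2070 x'=-8.0586 y'=7.5586

F_att = 1/4·(g−p) = 1/4·(-1,-9) = (-0.2500,-2.2500)
o1: d²=32 ≤ ρ²=33; F_rep = 11·(-4,4)/32² = (-0.0430,0.0430)
o2: d²=373 > ρ²=33 → inactive
o3: d²=468 > ρ²=33 → inactive
o4: d²=436 > ρ²=33 → inactive
F = F_att + ΣF_rep = (-0.2930,-2.2070)
p' = p + 1/5·F = (-8.0586,7.5586)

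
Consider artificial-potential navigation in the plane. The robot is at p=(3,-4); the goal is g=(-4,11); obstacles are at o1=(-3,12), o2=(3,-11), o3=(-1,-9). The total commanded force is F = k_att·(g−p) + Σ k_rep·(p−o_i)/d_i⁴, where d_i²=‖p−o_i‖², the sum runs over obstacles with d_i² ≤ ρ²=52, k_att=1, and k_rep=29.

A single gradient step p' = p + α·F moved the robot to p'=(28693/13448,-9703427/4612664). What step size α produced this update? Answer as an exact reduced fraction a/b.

α = 1/8

F_att = 1·(g−p) = 1·(-7,15) = (-7.0000,15.0000)
o1: d²=292 > ρ²=52 → inactive
o2: d²=49 ≤ ρ²=52; F_rep = 29·(0,7)/49² = (0.0000,0.0845)
o3: d²=41 ≤ ρ²=52; F_rep = 29·(4,5)/41² = (0.0690,0.0863)
F = F_att + ΣF_rep = (-6.9310,15.1708)
Δp = p'−p = (-0.8664,1.8964); α = Δx/Fx = (-11651/13448) / (-11651/1681) = 1/8
check: Δy/Fy = (8747229/4612664) / (8747229/576583) = 1/8 ✓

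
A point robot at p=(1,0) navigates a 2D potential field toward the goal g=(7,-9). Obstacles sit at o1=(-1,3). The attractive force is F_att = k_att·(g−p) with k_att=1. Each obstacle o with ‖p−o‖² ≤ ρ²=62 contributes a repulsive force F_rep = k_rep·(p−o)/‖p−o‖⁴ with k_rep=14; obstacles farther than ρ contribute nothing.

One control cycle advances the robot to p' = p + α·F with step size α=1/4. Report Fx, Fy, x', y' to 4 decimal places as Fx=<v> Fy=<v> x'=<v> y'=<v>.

Fx=6.1657 Fy=-9.2485 x'=2.5414 y'=-2.3121

F_att = 1·(g−p) = 1·(6,-9) = (6.0000,-9.0000)
o1: d²=13 ≤ ρ²=62; F_rep = 14·(2,-3)/13² = (0.1657,-0.2485)
F = F_att + ΣF_rep = (6.1657,-9.2485)
p' = p + 1/4·F = (2.5414,-2.3121)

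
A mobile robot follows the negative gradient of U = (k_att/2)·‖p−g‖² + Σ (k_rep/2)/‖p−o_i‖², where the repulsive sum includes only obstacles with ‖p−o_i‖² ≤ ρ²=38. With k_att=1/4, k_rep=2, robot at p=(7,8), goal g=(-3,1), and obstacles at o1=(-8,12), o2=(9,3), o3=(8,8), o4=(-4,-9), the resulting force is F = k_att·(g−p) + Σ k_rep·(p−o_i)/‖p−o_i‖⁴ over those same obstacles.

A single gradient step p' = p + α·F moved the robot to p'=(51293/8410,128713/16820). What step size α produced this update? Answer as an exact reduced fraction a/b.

α = 1/5

F_att = 1/4·(g−p) = 1/4·(-10,-7) = (-2.5000,-1.7500)
o1: d²=241 > ρ²=38 → inactive
o2: d²=29 ≤ ρ²=38; F_rep = 2·(-2,5)/29² = (-0.0048,0.0119)
o3: d²=1 ≤ ρ²=38; F_rep = 2·(-1,0)/1² = (-2.0000,0.0000)
o4: d²=410 > ρ²=38 → inactive
F = F_att + ΣF_rep = (-4.5048,-1.7381)
Δp = p'−p = (-0.9010,-0.3476); α = Δx/Fx = (-7577/8410) / (-7577/1682) = 1/5
check: Δy/Fy = (-5847/16820) / (-5847/3364) = 1/5 ✓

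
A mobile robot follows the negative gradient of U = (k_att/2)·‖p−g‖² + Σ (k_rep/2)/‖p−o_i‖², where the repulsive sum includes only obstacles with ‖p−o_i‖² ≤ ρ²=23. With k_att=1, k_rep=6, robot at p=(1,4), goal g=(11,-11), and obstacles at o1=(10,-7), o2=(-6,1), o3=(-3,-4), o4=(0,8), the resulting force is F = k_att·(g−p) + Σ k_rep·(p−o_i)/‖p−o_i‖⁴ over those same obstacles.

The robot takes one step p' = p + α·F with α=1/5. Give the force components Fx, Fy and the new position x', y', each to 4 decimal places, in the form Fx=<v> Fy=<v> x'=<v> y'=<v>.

Fx=10.0208 Fy=-15.0830 x'=3.0042 y'=0.9834

F_att = 1·(g−p) = 1·(10,-15) = (10.0000,-15.0000)
o1: d²=202 > ρ²=23 → inactive
o2: d²=58 > ρ²=23 → inactive
o3: d²=80 > ρ²=23 → inactive
o4: d²=17 ≤ ρ²=23; F_rep = 6·(1,-4)/17² = (0.0208,-0.0830)
F = F_att + ΣF_rep = (10.0208,-15.0830)
p' = p + 1/5·F = (3.0042,0.9834)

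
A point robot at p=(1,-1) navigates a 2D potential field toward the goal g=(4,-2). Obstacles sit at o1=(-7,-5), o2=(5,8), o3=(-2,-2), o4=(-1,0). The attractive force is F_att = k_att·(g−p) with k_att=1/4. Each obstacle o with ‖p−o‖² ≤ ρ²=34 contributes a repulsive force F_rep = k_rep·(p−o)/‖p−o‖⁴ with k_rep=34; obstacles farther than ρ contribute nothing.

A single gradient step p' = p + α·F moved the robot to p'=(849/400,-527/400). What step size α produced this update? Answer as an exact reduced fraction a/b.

α = 1/4

F_att = 1/4·(g−p) = 1/4·(3,-1) = (0.7500,-0.2500)
o1: d²=80 > ρ²=34 → inactive
o2: d²=97 > ρ²=34 → inactive
o3: d²=10 ≤ ρ²=34; F_rep = 34·(3,1)/10² = (1.0200,0.3400)
o4: d²=5 ≤ ρ²=34; F_rep = 34·(2,-1)/5² = (2.7200,-1.3600)
F = F_att + ΣF_rep = (4.4900,-1.2700)
Δp = p'−p = (1.1225,-0.3175); α = Δx/Fx = (449/400) / (449/100) = 1/4
check: Δy/Fy = (-127/400) / (-127/100) = 1/4 ✓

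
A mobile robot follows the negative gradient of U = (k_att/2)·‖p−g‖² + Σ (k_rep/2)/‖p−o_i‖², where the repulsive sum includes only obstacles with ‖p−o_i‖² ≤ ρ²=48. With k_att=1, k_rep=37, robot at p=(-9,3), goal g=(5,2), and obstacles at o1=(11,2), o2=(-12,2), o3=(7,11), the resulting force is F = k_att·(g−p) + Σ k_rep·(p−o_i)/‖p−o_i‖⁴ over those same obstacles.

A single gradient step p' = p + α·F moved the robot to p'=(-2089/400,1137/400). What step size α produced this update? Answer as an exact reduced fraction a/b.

α = 1/4

F_att = 1·(g−p) = 1·(14,-1) = (14.0000,-1.0000)
o1: d²=401 > ρ²=48 → inactive
o2: d²=10 ≤ ρ²=48; F_rep = 37·(3,1)/10² = (1.1100,0.3700)
o3: d²=320 > ρ²=48 → inactive
F = F_att + ΣF_rep = (15.1100,-0.6300)
Δp = p'−p = (3.7775,-0.1575); α = Δx/Fx = (1511/400) / (1511/100) = 1/4
check: Δy/Fy = (-63/400) / (-63/100) = 1/4 ✓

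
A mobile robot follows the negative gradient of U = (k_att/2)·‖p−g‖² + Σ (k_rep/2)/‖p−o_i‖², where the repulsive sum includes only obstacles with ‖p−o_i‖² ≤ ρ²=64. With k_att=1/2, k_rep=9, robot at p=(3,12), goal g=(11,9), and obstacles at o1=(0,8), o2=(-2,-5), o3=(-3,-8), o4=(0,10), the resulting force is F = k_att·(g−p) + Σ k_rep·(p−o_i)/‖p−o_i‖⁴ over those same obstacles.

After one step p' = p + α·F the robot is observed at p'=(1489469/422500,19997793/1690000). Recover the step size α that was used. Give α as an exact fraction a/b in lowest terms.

α = 1/8

F_att = 1/2·(g−p) = 1/2·(8,-3) = (4.0000,-1.5000)
o1: d²=25 ≤ ρ²=64; F_rep = 9·(3,4)/25² = (0.0432,0.0576)
o2: d²=314 > ρ²=64 → inactive
o3: d²=436 > ρ²=64 → inactive
o4: d²=13 ≤ ρ²=64; F_rep = 9·(3,2)/13² = (0.1598,0.1065)
F = F_att + ΣF_rep = (4.2030,-1.3359)
Δp = p'−p = (0.5254,-0.1670); α = Δx/Fx = (221969/422500) / (443938/105625) = 1/8
check: Δy/Fy = (-282207/1690000) / (-282207/211250) = 1/8 ✓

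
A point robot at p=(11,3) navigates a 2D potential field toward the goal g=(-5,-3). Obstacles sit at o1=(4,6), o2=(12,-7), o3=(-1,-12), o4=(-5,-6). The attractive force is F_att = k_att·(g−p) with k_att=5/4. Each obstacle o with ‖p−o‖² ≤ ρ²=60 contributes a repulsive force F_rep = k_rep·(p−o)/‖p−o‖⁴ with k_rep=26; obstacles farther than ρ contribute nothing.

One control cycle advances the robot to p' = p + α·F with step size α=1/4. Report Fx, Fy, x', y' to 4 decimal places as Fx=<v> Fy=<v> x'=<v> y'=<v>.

Fx=-19.9459 Fy=-7.5232 x'=6.0135 y'=1.1192

F_att = 5/4·(g−p) = 5/4·(-16,-6) = (-20.0000,-7.5000)
o1: d²=58 ≤ ρ²=60; F_rep = 26·(7,-3)/58² = (0.0541,-0.0232)
o2: d²=101 > ρ²=60 → inactive
o3: d²=369 > ρ²=60 → inactive
o4: d²=337 > ρ²=60 → inactive
F = F_att + ΣF_rep = (-19.9459,-7.5232)
p' = p + 1/4·F = (6.0135,1.1192)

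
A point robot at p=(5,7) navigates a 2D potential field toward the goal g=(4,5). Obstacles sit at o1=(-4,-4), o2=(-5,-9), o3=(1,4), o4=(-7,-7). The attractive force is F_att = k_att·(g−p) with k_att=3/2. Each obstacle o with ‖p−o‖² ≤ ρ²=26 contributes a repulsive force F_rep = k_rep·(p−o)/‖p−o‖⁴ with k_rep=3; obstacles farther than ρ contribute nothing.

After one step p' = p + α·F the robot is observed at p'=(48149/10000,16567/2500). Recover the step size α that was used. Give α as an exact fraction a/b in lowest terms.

F_att = 3/2·(g−p) = 3/2·(-1,-2) = (-1.5000,-3.0000)
o1: d²=202 > ρ²=26 → inactive
o2: d²=356 > ρ²=26 → inactive
o3: d²=25 ≤ ρ²=26; F_rep = 3·(4,3)/25² = (0.0192,0.0144)
o4: d²=340 > ρ²=26 → inactive
F = F_att + ΣF_rep = (-1.4808,-2.9856)
Δp = p'−p = (-0.1851,-0.3732); α = Δx/Fx = (-1851/10000) / (-1851/1250) = 1/8
check: Δy/Fy = (-933/2500) / (-1866/625) = 1/8 ✓

α = 1/8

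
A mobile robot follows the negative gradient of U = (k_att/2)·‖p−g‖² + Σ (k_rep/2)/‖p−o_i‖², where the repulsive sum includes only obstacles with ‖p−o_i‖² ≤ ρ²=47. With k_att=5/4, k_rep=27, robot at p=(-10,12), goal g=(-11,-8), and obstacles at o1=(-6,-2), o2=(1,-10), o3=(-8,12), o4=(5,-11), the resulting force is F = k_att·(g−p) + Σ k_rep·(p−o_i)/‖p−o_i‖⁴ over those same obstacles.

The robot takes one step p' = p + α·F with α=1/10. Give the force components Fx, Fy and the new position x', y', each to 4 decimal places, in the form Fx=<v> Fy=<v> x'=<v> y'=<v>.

F_att = 5/4·(g−p) = 5/4·(-1,-20) = (-1.2500,-25.0000)
o1: d²=212 > ρ²=47 → inactive
o2: d²=605 > ρ²=47 → inactive
o3: d²=4 ≤ ρ²=47; F_rep = 27·(-2,0)/4² = (-3.3750,0.0000)
o4: d²=754 > ρ²=47 → inactive
F = F_att + ΣF_rep = (-4.6250,-25.0000)
p' = p + 1/10·F = (-10.4625,9.5000)

Fx=-4.6250 Fy=-25.0000 x'=-10.4625 y'=9.5000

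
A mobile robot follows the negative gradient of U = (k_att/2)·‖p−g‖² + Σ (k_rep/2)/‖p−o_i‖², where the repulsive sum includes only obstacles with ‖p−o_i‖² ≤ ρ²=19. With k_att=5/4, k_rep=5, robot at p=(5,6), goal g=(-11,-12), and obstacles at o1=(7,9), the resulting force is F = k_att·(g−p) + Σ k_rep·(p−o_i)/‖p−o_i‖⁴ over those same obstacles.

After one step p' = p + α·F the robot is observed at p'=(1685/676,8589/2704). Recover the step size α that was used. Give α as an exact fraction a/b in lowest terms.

F_att = 5/4·(g−p) = 5/4·(-16,-18) = (-20.0000,-22.5000)
o1: d²=13 ≤ ρ²=19; F_rep = 5·(-2,-3)/13² = (-0.0592,-0.0888)
F = F_att + ΣF_rep = (-20.0592,-22.5888)
Δp = p'−p = (-2.5074,-2.8236); α = Δx/Fx = (-1695/676) / (-3390/169) = 1/8
check: Δy/Fy = (-7635/2704) / (-7635/338) = 1/8 ✓

α = 1/8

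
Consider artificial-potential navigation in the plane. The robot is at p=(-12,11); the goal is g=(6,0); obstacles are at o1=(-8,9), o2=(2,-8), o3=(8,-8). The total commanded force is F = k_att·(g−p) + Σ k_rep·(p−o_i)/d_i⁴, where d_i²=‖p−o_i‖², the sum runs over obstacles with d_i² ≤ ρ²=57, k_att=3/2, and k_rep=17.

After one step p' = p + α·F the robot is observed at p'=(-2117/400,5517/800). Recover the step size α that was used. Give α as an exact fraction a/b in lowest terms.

α = 1/4

F_att = 3/2·(g−p) = 3/2·(18,-11) = (27.0000,-16.5000)
o1: d²=20 ≤ ρ²=57; F_rep = 17·(-4,2)/20² = (-0.1700,0.0850)
o2: d²=557 > ρ²=57 → inactive
o3: d²=761 > ρ²=57 → inactive
F = F_att + ΣF_rep = (26.8300,-16.4150)
Δp = p'−p = (6.7075,-4.1037); α = Δx/Fx = (2683/400) / (2683/100) = 1/4
check: Δy/Fy = (-3283/800) / (-3283/200) = 1/4 ✓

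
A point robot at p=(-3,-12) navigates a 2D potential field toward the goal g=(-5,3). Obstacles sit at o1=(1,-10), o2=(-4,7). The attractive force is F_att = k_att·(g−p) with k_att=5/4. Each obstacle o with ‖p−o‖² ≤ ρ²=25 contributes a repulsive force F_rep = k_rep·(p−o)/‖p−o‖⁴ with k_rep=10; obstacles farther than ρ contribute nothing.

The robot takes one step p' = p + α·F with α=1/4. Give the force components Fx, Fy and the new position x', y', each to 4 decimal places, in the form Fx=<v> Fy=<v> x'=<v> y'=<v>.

F_att = 5/4·(g−p) = 5/4·(-2,15) = (-2.5000,18.7500)
o1: d²=20 ≤ ρ²=25; F_rep = 10·(-4,-2)/20² = (-0.1000,-0.0500)
o2: d²=362 > ρ²=25 → inactive
F = F_att + ΣF_rep = (-2.6000,18.7000)
p' = p + 1/4·F = (-3.6500,-7.3250)

Fx=-2.6000 Fy=18.7000 x'=-3.6500 y'=-7.3250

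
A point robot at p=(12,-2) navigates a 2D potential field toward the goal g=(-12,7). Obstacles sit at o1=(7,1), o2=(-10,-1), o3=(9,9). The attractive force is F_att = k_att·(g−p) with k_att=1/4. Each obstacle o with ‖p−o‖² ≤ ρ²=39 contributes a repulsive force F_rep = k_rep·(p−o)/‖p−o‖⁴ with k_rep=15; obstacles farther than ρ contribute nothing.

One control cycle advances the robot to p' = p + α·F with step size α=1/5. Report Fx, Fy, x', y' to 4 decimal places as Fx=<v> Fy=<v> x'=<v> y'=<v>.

F_att = 1/4·(g−p) = 1/4·(-24,9) = (-6.0000,2.2500)
o1: d²=34 ≤ ρ²=39; F_rep = 15·(5,-3)/34² = (0.0649,-0.0389)
o2: d²=485 > ρ²=39 → inactive
o3: d²=130 > ρ²=39 → inactive
F = F_att + ΣF_rep = (-5.9351,2.2111)
p' = p + 1/5·F = (10.8130,-1.5578)

Fx=-5.9351 Fy=2.2111 x'=10.8130 y'=-1.5578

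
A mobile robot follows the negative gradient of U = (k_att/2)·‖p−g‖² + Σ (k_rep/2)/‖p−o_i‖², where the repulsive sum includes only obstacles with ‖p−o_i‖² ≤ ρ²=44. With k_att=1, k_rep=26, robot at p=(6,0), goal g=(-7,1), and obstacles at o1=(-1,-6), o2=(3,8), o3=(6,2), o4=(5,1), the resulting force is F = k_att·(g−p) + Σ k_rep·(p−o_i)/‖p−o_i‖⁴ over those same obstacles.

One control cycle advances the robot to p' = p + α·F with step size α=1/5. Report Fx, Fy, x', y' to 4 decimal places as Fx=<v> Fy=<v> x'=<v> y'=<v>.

F_att = 1·(g−p) = 1·(-13,1) = (-13.0000,1.0000)
o1: d²=85 > ρ²=44 → inactive
o2: d²=73 > ρ²=44 → inactive
o3: d²=4 ≤ ρ²=44; F_rep = 26·(0,-2)/4² = (0.0000,-3.2500)
o4: d²=2 ≤ ρ²=44; F_rep = 26·(1,-1)/2² = (6.5000,-6.5000)
F = F_att + ΣF_rep = (-6.5000,-8.7500)
p' = p + 1/5·F = (4.7000,-1.7500)

Fx=-6.5000 Fy=-8.7500 x'=4.7000 y'=-1.7500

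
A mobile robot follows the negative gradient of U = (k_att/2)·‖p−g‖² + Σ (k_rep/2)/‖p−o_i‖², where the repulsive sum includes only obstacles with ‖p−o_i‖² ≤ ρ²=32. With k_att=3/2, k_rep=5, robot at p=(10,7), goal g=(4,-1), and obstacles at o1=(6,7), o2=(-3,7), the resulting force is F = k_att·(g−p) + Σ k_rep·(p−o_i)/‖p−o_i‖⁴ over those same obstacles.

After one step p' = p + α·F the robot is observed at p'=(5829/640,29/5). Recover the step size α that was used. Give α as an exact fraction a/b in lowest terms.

α = 1/10

F_att = 3/2·(g−p) = 3/2·(-6,-8) = (-9.0000,-12.0000)
o1: d²=16 ≤ ρ²=32; F_rep = 5·(4,0)/16² = (0.0781,0.0000)
o2: d²=169 > ρ²=32 → inactive
F = F_att + ΣF_rep = (-8.9219,-12.0000)
Δp = p'−p = (-0.8922,-1.2000); α = Δx/Fx = (-571/640) / (-571/64) = 1/10
check: Δy/Fy = (-6/5) / (-12) = 1/10 ✓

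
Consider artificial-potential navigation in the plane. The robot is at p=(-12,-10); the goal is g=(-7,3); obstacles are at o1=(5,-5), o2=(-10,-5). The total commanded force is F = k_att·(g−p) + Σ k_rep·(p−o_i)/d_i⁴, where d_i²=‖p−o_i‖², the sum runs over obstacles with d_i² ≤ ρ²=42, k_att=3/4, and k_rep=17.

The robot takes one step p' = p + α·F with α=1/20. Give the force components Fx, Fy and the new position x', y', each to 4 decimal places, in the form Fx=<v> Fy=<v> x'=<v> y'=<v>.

Fx=3.7096 Fy=9.6489 x'=-11.8145 y'=-9.5176

F_att = 3/4·(g−p) = 3/4·(5,13) = (3.7500,9.7500)
o1: d²=314 > ρ²=42 → inactive
o2: d²=29 ≤ ρ²=42; F_rep = 17·(-2,-5)/29² = (-0.0404,-0.1011)
F = F_att + ΣF_rep = (3.7096,9.6489)
p' = p + 1/20·F = (-11.8145,-9.5176)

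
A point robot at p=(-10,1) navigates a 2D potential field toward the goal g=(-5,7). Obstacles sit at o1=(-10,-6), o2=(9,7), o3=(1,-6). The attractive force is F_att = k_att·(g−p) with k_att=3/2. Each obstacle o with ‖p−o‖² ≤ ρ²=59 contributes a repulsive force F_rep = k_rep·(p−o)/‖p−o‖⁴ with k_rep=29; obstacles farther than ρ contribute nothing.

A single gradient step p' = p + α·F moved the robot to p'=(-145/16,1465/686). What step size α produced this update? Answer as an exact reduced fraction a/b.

α = 1/8

F_att = 3/2·(g−p) = 3/2·(5,6) = (7.5000,9.0000)
o1: d²=49 ≤ ρ²=59; F_rep = 29·(0,7)/49² = (0.0000,0.0845)
o2: d²=397 > ρ²=59 → inactive
o3: d²=170 > ρ²=59 → inactive
F = F_att + ΣF_rep = (7.5000,9.0845)
Δp = p'−p = (0.9375,1.1356); α = Δx/Fx = (15/16) / (15/2) = 1/8
check: Δy/Fy = (779/686) / (3116/343) = 1/8 ✓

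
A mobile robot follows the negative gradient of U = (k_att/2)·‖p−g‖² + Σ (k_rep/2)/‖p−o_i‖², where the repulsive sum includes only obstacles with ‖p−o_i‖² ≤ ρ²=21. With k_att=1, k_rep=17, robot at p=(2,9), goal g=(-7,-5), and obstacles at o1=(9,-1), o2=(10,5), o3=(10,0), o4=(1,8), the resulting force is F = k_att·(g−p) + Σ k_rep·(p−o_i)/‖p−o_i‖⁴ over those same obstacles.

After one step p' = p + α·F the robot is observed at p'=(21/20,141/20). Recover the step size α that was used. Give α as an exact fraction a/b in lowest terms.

α = 1/5

F_att = 1·(g−p) = 1·(-9,-14) = (-9.0000,-14.0000)
o1: d²=149 > ρ²=21 → inactive
o2: d²=80 > ρ²=21 → inactive
o3: d²=145 > ρ²=21 → inactive
o4: d²=2 ≤ ρ²=21; F_rep = 17·(1,1)/2² = (4.2500,4.2500)
F = F_att + ΣF_rep = (-4.7500,-9.7500)
Δp = p'−p = (-0.9500,-1.9500); α = Δx/Fx = (-19/20) / (-19/4) = 1/5
check: Δy/Fy = (-39/20) / (-39/4) = 1/5 ✓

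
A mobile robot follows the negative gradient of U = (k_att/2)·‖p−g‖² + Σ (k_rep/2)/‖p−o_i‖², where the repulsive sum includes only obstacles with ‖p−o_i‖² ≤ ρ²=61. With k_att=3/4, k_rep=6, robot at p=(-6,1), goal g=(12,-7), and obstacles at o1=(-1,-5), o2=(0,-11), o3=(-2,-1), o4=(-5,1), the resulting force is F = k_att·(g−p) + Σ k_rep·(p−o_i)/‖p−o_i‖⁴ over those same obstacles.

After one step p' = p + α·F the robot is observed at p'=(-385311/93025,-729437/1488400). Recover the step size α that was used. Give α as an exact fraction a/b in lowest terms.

F_att = 3/4·(g−p) = 3/4·(18,-8) = (13.5000,-6.0000)
o1: d²=61 ≤ ρ²=61; F_rep = 6·(-5,6)/61² = (-0.0081,0.0097)
o2: d²=180 > ρ²=61 → inactive
o3: d²=20 ≤ ρ²=61; F_rep = 6·(-4,2)/20² = (-0.0600,0.0300)
o4: d²=1 ≤ ρ²=61; F_rep = 6·(-1,0)/1² = (-6.0000,0.0000)
F = F_att + ΣF_rep = (7.4319,-5.9603)
Δp = p'−p = (1.8580,-1.4901); α = Δx/Fx = (172839/93025) / (691356/93025) = 1/4
check: Δy/Fy = (-2217837/1488400) / (-2217837/372100) = 1/4 ✓

α = 1/4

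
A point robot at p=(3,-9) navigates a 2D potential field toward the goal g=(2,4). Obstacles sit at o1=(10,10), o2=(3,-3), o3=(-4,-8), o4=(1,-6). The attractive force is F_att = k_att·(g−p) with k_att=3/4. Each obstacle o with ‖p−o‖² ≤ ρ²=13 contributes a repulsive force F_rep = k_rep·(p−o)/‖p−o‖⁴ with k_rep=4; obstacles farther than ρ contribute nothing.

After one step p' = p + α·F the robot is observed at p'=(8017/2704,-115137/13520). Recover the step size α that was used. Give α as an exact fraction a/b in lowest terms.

F_att = 3/4·(g−p) = 3/4·(-1,13) = (-0.7500,9.7500)
o1: d²=410 > ρ²=13 → inactive
o2: d²=36 > ρ²=13 → inactive
o3: d²=50 > ρ²=13 → inactive
o4: d²=13 ≤ ρ²=13; F_rep = 4·(2,-3)/13² = (0.0473,-0.0710)
F = F_att + ΣF_rep = (-0.7027,9.6790)
Δp = p'−p = (-0.0351,0.4839); α = Δx/Fx = (-95/2704) / (-475/676) = 1/20
check: Δy/Fy = (6543/13520) / (6543/676) = 1/20 ✓

α = 1/20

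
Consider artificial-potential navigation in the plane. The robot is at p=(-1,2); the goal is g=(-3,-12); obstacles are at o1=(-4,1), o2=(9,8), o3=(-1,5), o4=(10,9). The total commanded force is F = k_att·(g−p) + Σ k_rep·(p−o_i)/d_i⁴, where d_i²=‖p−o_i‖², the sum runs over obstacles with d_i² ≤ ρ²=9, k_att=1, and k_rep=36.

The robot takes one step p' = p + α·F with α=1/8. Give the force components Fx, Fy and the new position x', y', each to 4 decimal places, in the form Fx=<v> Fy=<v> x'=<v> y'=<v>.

Fx=-2.0000 Fy=-15.3333 x'=-1.2500 y'=0.0833

F_att = 1·(g−p) = 1·(-2,-14) = (-2.0000,-14.0000)
o1: d²=10 > ρ²=9 → inactive
o2: d²=136 > ρ²=9 → inactive
o3: d²=9 ≤ ρ²=9; F_rep = 36·(0,-3)/9² = (0.0000,-1.3333)
o4: d²=170 > ρ²=9 → inactive
F = F_att + ΣF_rep = (-2.0000,-15.3333)
p' = p + 1/8·F = (-1.2500,0.0833)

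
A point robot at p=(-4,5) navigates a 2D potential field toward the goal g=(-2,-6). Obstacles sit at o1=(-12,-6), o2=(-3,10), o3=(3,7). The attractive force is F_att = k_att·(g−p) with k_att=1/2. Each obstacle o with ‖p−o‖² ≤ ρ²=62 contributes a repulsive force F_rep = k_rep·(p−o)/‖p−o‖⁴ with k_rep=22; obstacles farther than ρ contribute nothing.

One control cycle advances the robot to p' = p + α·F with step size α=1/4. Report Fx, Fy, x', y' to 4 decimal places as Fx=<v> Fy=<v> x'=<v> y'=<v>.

F_att = 1/2·(g−p) = 1/2·(2,-11) = (1.0000,-5.5000)
o1: d²=185 > ρ²=62 → inactive
o2: d²=26 ≤ ρ²=62; F_rep = 22·(-1,-5)/26² = (-0.0325,-0.1627)
o3: d²=53 ≤ ρ²=62; F_rep = 22·(-7,-2)/53² = (-0.0548,-0.0157)
F = F_att + ΣF_rep = (0.9126,-5.6784)
p' = p + 1/4·F = (-3.7718,3.5804)

Fx=0.9126 Fy=-5.6784 x'=-3.7718 y'=3.5804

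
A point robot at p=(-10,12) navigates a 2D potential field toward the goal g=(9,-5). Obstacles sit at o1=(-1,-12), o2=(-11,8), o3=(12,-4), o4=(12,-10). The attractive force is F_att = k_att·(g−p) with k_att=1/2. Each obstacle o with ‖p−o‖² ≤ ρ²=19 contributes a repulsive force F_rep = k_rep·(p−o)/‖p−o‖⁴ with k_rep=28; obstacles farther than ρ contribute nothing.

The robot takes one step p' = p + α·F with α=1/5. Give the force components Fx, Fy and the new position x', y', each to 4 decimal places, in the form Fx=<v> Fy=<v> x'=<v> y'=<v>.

Fx=9.5969 Fy=-8.1125 x'=-8.0806 y'=10.3775

F_att = 1/2·(g−p) = 1/2·(19,-17) = (9.5000,-8.5000)
o1: d²=657 > ρ²=19 → inactive
o2: d²=17 ≤ ρ²=19; F_rep = 28·(1,4)/17² = (0.0969,0.3875)
o3: d²=740 > ρ²=19 → inactive
o4: d²=968 > ρ²=19 → inactive
F = F_att + ΣF_rep = (9.5969,-8.1125)
p' = p + 1/5·F = (-8.0806,10.3775)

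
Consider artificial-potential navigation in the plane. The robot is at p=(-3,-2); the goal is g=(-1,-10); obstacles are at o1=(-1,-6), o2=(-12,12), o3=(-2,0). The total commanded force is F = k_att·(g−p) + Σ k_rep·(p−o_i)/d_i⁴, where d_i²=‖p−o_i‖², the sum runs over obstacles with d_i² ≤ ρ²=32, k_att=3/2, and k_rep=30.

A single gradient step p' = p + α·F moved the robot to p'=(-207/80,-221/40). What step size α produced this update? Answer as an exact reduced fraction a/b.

α = 1/4

F_att = 3/2·(g−p) = 3/2·(2,-8) = (3.0000,-12.0000)
o1: d²=20 ≤ ρ²=32; F_rep = 30·(-2,4)/20² = (-0.1500,0.3000)
o2: d²=277 > ρ²=32 → inactive
o3: d²=5 ≤ ρ²=32; F_rep = 30·(-1,-2)/5² = (-1.2000,-2.4000)
F = F_att + ΣF_rep = (1.6500,-14.1000)
Δp = p'−p = (0.4125,-3.5250); α = Δx/Fx = (33/80) / (33/20) = 1/4
check: Δy/Fy = (-141/40) / (-141/10) = 1/4 ✓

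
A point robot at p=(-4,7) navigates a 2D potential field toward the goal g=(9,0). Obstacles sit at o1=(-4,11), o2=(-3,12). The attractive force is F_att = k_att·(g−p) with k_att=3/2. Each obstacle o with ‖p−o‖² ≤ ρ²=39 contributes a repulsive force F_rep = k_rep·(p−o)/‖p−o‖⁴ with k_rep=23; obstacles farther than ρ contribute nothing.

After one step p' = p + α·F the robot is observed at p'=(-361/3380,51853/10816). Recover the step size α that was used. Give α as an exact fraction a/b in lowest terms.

F_att = 3/2·(g−p) = 3/2·(13,-7) = (19.5000,-10.5000)
o1: d²=16 ≤ ρ²=39; F_rep = 23·(0,-4)/16² = (0.0000,-0.3594)
o2: d²=26 ≤ ρ²=39; F_rep = 23·(-1,-5)/26² = (-0.0340,-0.1701)
F = F_att + ΣF_rep = (19.4660,-11.0295)
Δp = p'−p = (3.8932,-2.2059); α = Δx/Fx = (13159/3380) / (13159/676) = 1/5
check: Δy/Fy = (-23859/10816) / (-119295/10816) = 1/5 ✓

α = 1/5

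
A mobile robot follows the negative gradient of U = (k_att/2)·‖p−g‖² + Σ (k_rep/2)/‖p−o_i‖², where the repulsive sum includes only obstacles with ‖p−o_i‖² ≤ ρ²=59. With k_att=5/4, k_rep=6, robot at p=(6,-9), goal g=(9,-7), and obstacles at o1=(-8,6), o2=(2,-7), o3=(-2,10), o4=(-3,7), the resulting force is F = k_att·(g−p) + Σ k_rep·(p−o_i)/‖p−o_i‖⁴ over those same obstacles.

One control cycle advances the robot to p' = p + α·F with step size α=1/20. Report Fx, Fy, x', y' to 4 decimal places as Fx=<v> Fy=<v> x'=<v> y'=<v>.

F_att = 5/4·(g−p) = 5/4·(3,2) = (3.7500,2.5000)
o1: d²=421 > ρ²=59 → inactive
o2: d²=20 ≤ ρ²=59; F_rep = 6·(4,-2)/20² = (0.0600,-0.0300)
o3: d²=425 > ρ²=59 → inactive
o4: d²=337 > ρ²=59 → inactive
F = F_att + ΣF_rep = (3.8100,2.4700)
p' = p + 1/20·F = (6.1905,-8.8765)

Fx=3.8100 Fy=2.4700 x'=6.1905 y'=-8.8765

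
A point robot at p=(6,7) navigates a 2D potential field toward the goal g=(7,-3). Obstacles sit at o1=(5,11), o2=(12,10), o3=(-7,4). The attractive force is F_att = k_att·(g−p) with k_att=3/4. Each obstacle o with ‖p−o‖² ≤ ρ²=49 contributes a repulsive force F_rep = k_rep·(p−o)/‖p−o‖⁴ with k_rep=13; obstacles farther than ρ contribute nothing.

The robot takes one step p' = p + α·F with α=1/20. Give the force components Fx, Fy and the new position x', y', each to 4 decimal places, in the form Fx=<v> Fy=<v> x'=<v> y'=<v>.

F_att = 3/4·(g−p) = 3/4·(1,-10) = (0.7500,-7.5000)
o1: d²=17 ≤ ρ²=49; F_rep = 13·(1,-4)/17² = (0.0450,-0.1799)
o2: d²=45 ≤ ρ²=49; F_rep = 13·(-6,-3)/45² = (-0.0385,-0.0193)
o3: d²=178 > ρ²=49 → inactive
F = F_att + ΣF_rep = (0.7565,-7.6992)
p' = p + 1/20·F = (6.0378,6.6150)

Fx=0.7565 Fy=-7.6992 x'=6.0378 y'=6.6150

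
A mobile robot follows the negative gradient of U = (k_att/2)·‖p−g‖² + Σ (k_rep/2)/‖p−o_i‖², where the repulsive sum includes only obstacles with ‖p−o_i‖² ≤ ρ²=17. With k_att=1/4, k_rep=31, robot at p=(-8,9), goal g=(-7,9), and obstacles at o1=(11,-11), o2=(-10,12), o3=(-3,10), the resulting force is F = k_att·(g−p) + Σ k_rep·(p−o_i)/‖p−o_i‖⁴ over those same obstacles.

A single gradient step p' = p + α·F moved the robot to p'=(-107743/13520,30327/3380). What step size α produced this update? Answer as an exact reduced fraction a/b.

F_att = 1/4·(g−p) = 1/4·(1,0) = (0.2500,0.0000)
o1: d²=761 > ρ²=17 → inactive
o2: d²=13 ≤ ρ²=17; F_rep = 31·(2,-3)/13² = (0.3669,-0.5503)
o3: d²=26 > ρ²=17 → inactive
F = F_att + ΣF_rep = (0.6169,-0.5503)
Δp = p'−p = (0.0308,-0.0275); α = Δx/Fx = (417/13520) / (417/676) = 1/20
check: Δy/Fy = (-93/3380) / (-93/169) = 1/20 ✓

α = 1/20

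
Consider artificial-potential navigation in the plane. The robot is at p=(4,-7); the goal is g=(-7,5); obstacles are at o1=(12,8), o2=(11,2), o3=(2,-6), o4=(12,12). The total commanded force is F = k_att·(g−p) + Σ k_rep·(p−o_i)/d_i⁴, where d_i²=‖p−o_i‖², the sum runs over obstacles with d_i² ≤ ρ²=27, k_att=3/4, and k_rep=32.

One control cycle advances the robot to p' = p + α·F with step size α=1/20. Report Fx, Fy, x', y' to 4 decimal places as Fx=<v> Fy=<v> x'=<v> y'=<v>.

F_att = 3/4·(g−p) = 3/4·(-11,12) = (-8.2500,9.0000)
o1: d²=289 > ρ²=27 → inactive
o2: d²=130 > ρ²=27 → inactive
o3: d²=5 ≤ ρ²=27; F_rep = 32·(2,-1)/5² = (2.5600,-1.2800)
o4: d²=425 > ρ²=27 → inactive
F = F_att + ΣF_rep = (-5.6900,7.7200)
p' = p + 1/20·F = (3.7155,-6.6140)

Fx=-5.6900 Fy=7.7200 x'=3.7155 y'=-6.6140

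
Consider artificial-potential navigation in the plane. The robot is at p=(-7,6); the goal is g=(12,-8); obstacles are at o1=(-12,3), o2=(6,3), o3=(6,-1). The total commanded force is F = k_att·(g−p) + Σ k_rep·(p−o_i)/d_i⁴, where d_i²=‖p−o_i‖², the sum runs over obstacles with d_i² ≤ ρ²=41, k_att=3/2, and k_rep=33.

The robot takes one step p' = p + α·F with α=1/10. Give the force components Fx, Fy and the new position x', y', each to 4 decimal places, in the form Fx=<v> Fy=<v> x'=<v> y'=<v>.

Fx=28.6427 Fy=-20.9144 x'=-4.1357 y'=3.9086

F_att = 3/2·(g−p) = 3/2·(19,-14) = (28.5000,-21.0000)
o1: d²=34 ≤ ρ²=41; F_rep = 33·(5,3)/34² = (0.1427,0.0856)
o2: d²=178 > ρ²=41 → inactive
o3: d²=218 > ρ²=41 → inactive
F = F_att + ΣF_rep = (28.6427,-20.9144)
p' = p + 1/10·F = (-4.1357,3.9086)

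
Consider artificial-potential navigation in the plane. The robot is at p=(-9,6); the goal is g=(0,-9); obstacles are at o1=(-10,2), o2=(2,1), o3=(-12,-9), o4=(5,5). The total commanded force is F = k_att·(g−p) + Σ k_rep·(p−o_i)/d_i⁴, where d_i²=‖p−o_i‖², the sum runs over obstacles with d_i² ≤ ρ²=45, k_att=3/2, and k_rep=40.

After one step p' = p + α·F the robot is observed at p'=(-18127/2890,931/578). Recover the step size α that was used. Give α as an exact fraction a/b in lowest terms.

α = 1/5

F_att = 3/2·(g−p) = 3/2·(9,-15) = (13.5000,-22.5000)
o1: d²=17 ≤ ρ²=45; F_rep = 40·(1,4)/17² = (0.1384,0.5536)
o2: d²=146 > ρ²=45 → inactive
o3: d²=234 > ρ²=45 → inactive
o4: d²=197 > ρ²=45 → inactive
F = F_att + ΣF_rep = (13.6384,-21.9464)
Δp = p'−p = (2.7277,-4.3893); α = Δx/Fx = (7883/2890) / (7883/578) = 1/5
check: Δy/Fy = (-2537/578) / (-12685/578) = 1/5 ✓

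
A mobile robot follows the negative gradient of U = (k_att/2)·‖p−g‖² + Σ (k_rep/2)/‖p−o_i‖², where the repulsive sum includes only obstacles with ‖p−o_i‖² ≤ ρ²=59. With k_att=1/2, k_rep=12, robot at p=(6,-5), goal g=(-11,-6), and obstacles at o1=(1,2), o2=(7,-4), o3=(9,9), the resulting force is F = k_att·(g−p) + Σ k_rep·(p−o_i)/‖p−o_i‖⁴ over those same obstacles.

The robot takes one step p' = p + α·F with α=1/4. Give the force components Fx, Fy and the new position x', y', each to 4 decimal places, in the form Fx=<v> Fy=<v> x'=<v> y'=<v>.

F_att = 1/2·(g−p) = 1/2·(-17,-1) = (-8.5000,-0.5000)
o1: d²=74 > ρ²=59 → inactive
o2: d²=2 ≤ ρ²=59; F_rep = 12·(-1,-1)/2² = (-3.0000,-3.0000)
o3: d²=205 > ρ²=59 → inactive
F = F_att + ΣF_rep = (-11.5000,-3.5000)
p' = p + 1/4·F = (3.1250,-5.8750)

Fx=-11.5000 Fy=-3.5000 x'=3.1250 y'=-5.8750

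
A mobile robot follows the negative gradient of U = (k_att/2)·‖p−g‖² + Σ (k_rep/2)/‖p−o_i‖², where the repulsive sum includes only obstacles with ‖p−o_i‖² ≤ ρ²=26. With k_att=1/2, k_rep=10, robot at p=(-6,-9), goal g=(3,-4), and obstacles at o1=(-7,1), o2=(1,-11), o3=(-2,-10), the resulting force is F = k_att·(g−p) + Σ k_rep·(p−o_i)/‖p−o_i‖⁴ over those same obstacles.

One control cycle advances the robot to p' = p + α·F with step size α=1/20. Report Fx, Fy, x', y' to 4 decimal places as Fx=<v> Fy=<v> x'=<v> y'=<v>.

Fx=4.3616 Fy=2.5346 x'=-5.7819 y'=-8.8733

F_att = 1/2·(g−p) = 1/2·(9,5) = (4.5000,2.5000)
o1: d²=101 > ρ²=26 → inactive
o2: d²=53 > ρ²=26 → inactive
o3: d²=17 ≤ ρ²=26; F_rep = 10·(-4,1)/17² = (-0.1384,0.0346)
F = F_att + ΣF_rep = (4.3616,2.5346)
p' = p + 1/20·F = (-5.7819,-8.8733)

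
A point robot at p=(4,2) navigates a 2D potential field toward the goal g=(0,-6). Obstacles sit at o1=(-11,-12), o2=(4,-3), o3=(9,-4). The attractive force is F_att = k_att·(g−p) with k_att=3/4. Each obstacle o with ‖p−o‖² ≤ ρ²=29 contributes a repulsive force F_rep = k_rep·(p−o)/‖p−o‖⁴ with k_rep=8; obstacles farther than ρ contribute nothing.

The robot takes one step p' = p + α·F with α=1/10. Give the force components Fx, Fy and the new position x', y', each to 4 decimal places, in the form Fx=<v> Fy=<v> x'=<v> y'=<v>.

Fx=-3.0000 Fy=-5.9360 x'=3.7000 y'=1.4064

F_att = 3/4·(g−p) = 3/4·(-4,-8) = (-3.0000,-6.0000)
o1: d²=421 > ρ²=29 → inactive
o2: d²=25 ≤ ρ²=29; F_rep = 8·(0,5)/25² = (0.0000,0.0640)
o3: d²=61 > ρ²=29 → inactive
F = F_att + ΣF_rep = (-3.0000,-5.9360)
p' = p + 1/10·F = (3.7000,1.4064)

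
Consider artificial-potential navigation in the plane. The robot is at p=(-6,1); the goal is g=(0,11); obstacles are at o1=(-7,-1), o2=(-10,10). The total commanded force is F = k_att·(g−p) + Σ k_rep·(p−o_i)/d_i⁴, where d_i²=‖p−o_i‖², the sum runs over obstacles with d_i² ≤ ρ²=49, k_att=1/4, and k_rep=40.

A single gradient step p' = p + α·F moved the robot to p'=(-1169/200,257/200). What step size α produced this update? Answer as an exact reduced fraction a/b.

α = 1/20

F_att = 1/4·(g−p) = 1/4·(6,10) = (1.5000,2.5000)
o1: d²=5 ≤ ρ²=49; F_rep = 40·(1,2)/5² = (1.6000,3.2000)
o2: d²=97 > ρ²=49 → inactive
F = F_att + ΣF_rep = (3.1000,5.7000)
Δp = p'−p = (0.1550,0.2850); α = Δx/Fx = (31/200) / (31/10) = 1/20
check: Δy/Fy = (57/200) / (57/10) = 1/20 ✓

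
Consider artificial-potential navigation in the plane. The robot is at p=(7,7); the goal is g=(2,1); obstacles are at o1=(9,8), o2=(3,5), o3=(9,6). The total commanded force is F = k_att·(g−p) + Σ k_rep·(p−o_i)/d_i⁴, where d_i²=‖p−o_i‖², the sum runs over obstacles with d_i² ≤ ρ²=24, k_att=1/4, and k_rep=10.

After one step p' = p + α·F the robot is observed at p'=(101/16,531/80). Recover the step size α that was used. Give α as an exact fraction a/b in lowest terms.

α = 1/4

F_att = 1/4·(g−p) = 1/4·(-5,-6) = (-1.2500,-1.5000)
o1: d²=5 ≤ ρ²=24; F_rep = 10·(-2,-1)/5² = (-0.8000,-0.4000)
o2: d²=20 ≤ ρ²=24; F_rep = 10·(4,2)/20² = (0.1000,0.0500)
o3: d²=5 ≤ ρ²=24; F_rep = 10·(-2,1)/5² = (-0.8000,0.4000)
F = F_att + ΣF_rep = (-2.7500,-1.4500)
Δp = p'−p = (-0.6875,-0.3625); α = Δx/Fx = (-11/16) / (-11/4) = 1/4
check: Δy/Fy = (-29/80) / (-29/20) = 1/4 ✓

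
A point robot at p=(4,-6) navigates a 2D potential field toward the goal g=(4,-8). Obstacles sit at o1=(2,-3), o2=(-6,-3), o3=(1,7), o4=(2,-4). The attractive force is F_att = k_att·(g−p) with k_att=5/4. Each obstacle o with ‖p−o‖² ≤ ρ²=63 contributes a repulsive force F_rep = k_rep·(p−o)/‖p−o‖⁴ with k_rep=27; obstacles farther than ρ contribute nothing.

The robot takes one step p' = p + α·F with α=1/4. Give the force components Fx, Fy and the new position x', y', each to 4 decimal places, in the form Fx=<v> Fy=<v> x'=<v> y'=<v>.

Fx=1.1633 Fy=-3.8230 x'=4.2908 y'=-6.9558

F_att = 5/4·(g−p) = 5/4·(0,-2) = (0.0000,-2.5000)
o1: d²=13 ≤ ρ²=63; F_rep = 27·(2,-3)/13² = (0.3195,-0.4793)
o2: d²=109 > ρ²=63 → inactive
o3: d²=178 > ρ²=63 → inactive
o4: d²=8 ≤ ρ²=63; F_rep = 27·(2,-2)/8² = (0.8438,-0.8438)
F = F_att + ΣF_rep = (1.1633,-3.8230)
p' = p + 1/4·F = (4.2908,-6.9558)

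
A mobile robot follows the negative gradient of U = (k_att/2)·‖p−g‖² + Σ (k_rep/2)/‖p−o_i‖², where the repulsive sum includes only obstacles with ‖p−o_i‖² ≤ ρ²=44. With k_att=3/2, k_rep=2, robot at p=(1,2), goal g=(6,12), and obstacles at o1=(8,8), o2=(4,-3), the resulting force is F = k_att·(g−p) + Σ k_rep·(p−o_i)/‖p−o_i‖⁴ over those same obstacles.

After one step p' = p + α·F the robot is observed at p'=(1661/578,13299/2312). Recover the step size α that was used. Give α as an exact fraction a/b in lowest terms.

α = 1/4

F_att = 3/2·(g−p) = 3/2·(5,10) = (7.5000,15.0000)
o1: d²=85 > ρ²=44 → inactive
o2: d²=34 ≤ ρ²=44; F_rep = 2·(-3,5)/34² = (-0.0052,0.0087)
F = F_att + ΣF_rep = (7.4948,15.0087)
Δp = p'−p = (1.8737,3.7522); α = Δx/Fx = (1083/578) / (2166/289) = 1/4
check: Δy/Fy = (8675/2312) / (8675/578) = 1/4 ✓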